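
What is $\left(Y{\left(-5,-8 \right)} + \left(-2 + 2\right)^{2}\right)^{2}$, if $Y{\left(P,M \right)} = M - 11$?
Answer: $361$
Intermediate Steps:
$Y{\left(P,M \right)} = -11 + M$
$\left(Y{\left(-5,-8 \right)} + \left(-2 + 2\right)^{2}\right)^{2} = \left(\left(-11 - 8\right) + \left(-2 + 2\right)^{2}\right)^{2} = \left(-19 + 0^{2}\right)^{2} = \left(-19 + 0\right)^{2} = \left(-19\right)^{2} = 361$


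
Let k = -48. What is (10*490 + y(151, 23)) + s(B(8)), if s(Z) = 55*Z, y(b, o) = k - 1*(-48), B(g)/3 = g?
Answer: 6220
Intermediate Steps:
B(g) = 3*g
y(b, o) = 0 (y(b, o) = -48 - 1*(-48) = -48 + 48 = 0)
(10*490 + y(151, 23)) + s(B(8)) = (10*490 + 0) + 55*(3*8) = (4900 + 0) + 55*24 = 4900 + 1320 = 6220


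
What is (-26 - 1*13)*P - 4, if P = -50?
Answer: 1946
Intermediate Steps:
(-26 - 1*13)*P - 4 = (-26 - 1*13)*(-50) - 4 = (-26 - 13)*(-50) - 4 = -39*(-50) - 4 = 1950 - 4 = 1946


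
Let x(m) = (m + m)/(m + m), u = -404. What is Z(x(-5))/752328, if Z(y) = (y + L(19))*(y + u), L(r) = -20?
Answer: 7657/752328 ≈ 0.010178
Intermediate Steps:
x(m) = 1 (x(m) = (2*m)/((2*m)) = (2*m)*(1/(2*m)) = 1)
Z(y) = (-404 + y)*(-20 + y) (Z(y) = (y - 20)*(y - 404) = (-20 + y)*(-404 + y) = (-404 + y)*(-20 + y))
Z(x(-5))/752328 = (8080 + 1**2 - 424*1)/752328 = (8080 + 1 - 424)*(1/752328) = 7657*(1/752328) = 7657/752328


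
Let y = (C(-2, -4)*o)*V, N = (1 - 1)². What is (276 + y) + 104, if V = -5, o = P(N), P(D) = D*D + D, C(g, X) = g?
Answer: 380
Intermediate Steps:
N = 0 (N = 0² = 0)
P(D) = D + D² (P(D) = D² + D = D + D²)
o = 0 (o = 0*(1 + 0) = 0*1 = 0)
y = 0 (y = -2*0*(-5) = 0*(-5) = 0)
(276 + y) + 104 = (276 + 0) + 104 = 276 + 104 = 380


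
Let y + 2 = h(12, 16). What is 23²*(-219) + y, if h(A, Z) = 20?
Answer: -115833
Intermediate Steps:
y = 18 (y = -2 + 20 = 18)
23²*(-219) + y = 23²*(-219) + 18 = 529*(-219) + 18 = -115851 + 18 = -115833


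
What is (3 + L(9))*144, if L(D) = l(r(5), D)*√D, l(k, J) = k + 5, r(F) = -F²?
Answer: -8208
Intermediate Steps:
l(k, J) = 5 + k
L(D) = -20*√D (L(D) = (5 - 1*5²)*√D = (5 - 1*25)*√D = (5 - 25)*√D = -20*√D)
(3 + L(9))*144 = (3 - 20*√9)*144 = (3 - 20*3)*144 = (3 - 60)*144 = -57*144 = -8208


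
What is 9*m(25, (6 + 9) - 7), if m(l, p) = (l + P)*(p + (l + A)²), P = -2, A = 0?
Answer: 131031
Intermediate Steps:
m(l, p) = (-2 + l)*(p + l²) (m(l, p) = (l - 2)*(p + (l + 0)²) = (-2 + l)*(p + l²))
9*m(25, (6 + 9) - 7) = 9*(25³ - 2*((6 + 9) - 7) - 2*25² + 25*((6 + 9) - 7)) = 9*(15625 - 2*(15 - 7) - 2*625 + 25*(15 - 7)) = 9*(15625 - 2*8 - 1250 + 25*8) = 9*(15625 - 16 - 1250 + 200) = 9*14559 = 131031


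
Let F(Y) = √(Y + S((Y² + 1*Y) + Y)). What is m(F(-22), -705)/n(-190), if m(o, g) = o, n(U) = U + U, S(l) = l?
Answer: -√418/380 ≈ -0.053803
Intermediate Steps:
F(Y) = √(Y² + 3*Y) (F(Y) = √(Y + ((Y² + 1*Y) + Y)) = √(Y + ((Y² + Y) + Y)) = √(Y + ((Y + Y²) + Y)) = √(Y + (Y² + 2*Y)) = √(Y² + 3*Y))
n(U) = 2*U
m(F(-22), -705)/n(-190) = √(-22*(3 - 22))/((2*(-190))) = √(-22*(-19))/(-380) = √418*(-1/380) = -√418/380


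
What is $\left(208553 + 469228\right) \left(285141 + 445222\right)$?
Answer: $495026164503$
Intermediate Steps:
$\left(208553 + 469228\right) \left(285141 + 445222\right) = 677781 \cdot 730363 = 495026164503$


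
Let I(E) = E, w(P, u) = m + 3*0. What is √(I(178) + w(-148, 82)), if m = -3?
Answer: 5*√7 ≈ 13.229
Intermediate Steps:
w(P, u) = -3 (w(P, u) = -3 + 3*0 = -3 + 0 = -3)
√(I(178) + w(-148, 82)) = √(178 - 3) = √175 = 5*√7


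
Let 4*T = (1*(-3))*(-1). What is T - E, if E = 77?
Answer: -305/4 ≈ -76.250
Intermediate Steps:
T = ¾ (T = ((1*(-3))*(-1))/4 = (-3*(-1))/4 = (¼)*3 = ¾ ≈ 0.75000)
T - E = ¾ - 1*77 = ¾ - 77 = -305/4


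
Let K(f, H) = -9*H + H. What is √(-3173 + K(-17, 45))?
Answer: I*√3533 ≈ 59.439*I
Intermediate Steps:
K(f, H) = -8*H
√(-3173 + K(-17, 45)) = √(-3173 - 8*45) = √(-3173 - 360) = √(-3533) = I*√3533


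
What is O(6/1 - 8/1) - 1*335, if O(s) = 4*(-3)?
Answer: -347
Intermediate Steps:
O(s) = -12
O(6/1 - 8/1) - 1*335 = -12 - 1*335 = -12 - 335 = -347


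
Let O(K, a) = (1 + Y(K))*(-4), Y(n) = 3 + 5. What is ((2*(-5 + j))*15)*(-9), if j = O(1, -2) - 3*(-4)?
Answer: 7830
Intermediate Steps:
Y(n) = 8
O(K, a) = -36 (O(K, a) = (1 + 8)*(-4) = 9*(-4) = -36)
j = -24 (j = -36 - 3*(-4) = -36 + 12 = -24)
((2*(-5 + j))*15)*(-9) = ((2*(-5 - 24))*15)*(-9) = ((2*(-29))*15)*(-9) = -58*15*(-9) = -870*(-9) = 7830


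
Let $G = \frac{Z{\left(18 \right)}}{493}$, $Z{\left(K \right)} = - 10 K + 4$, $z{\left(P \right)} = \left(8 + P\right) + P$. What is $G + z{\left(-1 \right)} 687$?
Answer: $\frac{2031970}{493} \approx 4121.6$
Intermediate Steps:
$z{\left(P \right)} = 8 + 2 P$
$Z{\left(K \right)} = 4 - 10 K$
$G = - \frac{176}{493}$ ($G = \frac{4 - 180}{493} = \left(4 - 180\right) \frac{1}{493} = \left(-176\right) \frac{1}{493} = - \frac{176}{493} \approx -0.357$)
$G + z{\left(-1 \right)} 687 = - \frac{176}{493} + \left(8 + 2 \left(-1\right)\right) 687 = - \frac{176}{493} + \left(8 - 2\right) 687 = - \frac{176}{493} + 6 \cdot 687 = - \frac{176}{493} + 4122 = \frac{2031970}{493}$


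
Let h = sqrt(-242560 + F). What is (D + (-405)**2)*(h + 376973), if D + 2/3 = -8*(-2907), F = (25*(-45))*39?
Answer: 211798887293/3 + 561841*I*sqrt(286435)/3 ≈ 7.06e+10 + 1.0023e+8*I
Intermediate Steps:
F = -43875 (F = -1125*39 = -43875)
D = 69766/3 (D = -2/3 - 8*(-2907) = -2/3 + 23256 = 69766/3 ≈ 23255.)
h = I*sqrt(286435) (h = sqrt(-242560 - 43875) = sqrt(-286435) = I*sqrt(286435) ≈ 535.2*I)
(D + (-405)**2)*(h + 376973) = (69766/3 + (-405)**2)*(I*sqrt(286435) + 376973) = (69766/3 + 164025)*(376973 + I*sqrt(286435)) = 561841*(376973 + I*sqrt(286435))/3 = 211798887293/3 + 561841*I*sqrt(286435)/3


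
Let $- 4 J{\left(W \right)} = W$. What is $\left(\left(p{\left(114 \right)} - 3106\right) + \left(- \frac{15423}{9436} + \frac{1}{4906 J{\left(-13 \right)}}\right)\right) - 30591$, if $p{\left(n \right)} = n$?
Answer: $- \frac{10105771121307}{300904604} \approx -33585.0$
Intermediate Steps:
$J{\left(W \right)} = - \frac{W}{4}$
$\left(\left(p{\left(114 \right)} - 3106\right) + \left(- \frac{15423}{9436} + \frac{1}{4906 J{\left(-13 \right)}}\right)\right) - 30591 = \left(\left(114 - 3106\right) - \left(\frac{15423}{9436} - \frac{1}{4906 \left(\left(- \frac{1}{4}\right) \left(-13\right)\right)}\right)\right) - 30591 = \left(-2992 + \left(\left(-15423\right) \frac{1}{9436} + \frac{1}{4906 \cdot \frac{13}{4}}\right)\right) - 30591 = \left(-2992 + \left(- \frac{15423}{9436} + \frac{1}{4906} \cdot \frac{4}{13}\right)\right) - 30591 = \left(-2992 + \left(- \frac{15423}{9436} + \frac{2}{31889}\right)\right) - 30591 = \left(-2992 - \frac{491805175}{300904604}\right) - 30591 = - \frac{900798380343}{300904604} - 30591 = - \frac{10105771121307}{300904604}$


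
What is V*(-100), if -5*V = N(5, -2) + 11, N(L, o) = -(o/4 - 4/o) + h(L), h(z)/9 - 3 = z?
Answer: 1630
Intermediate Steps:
h(z) = 27 + 9*z
N(L, o) = 27 + 4/o + 9*L - o/4 (N(L, o) = -(o/4 - 4/o) + (27 + 9*L) = -(-4/o + o/4) + (27 + 9*L) = (4/o - o/4) + (27 + 9*L) = 27 + 4/o + 9*L - o/4)
V = -163/10 (V = -((27 + 4/(-2) + 9*5 - ¼*(-2)) + 11)/5 = -((27 + 4*(-½) + 45 + ½) + 11)/5 = -((27 - 2 + 45 + ½) + 11)/5 = -(141/2 + 11)/5 = -⅕*163/2 = -163/10 ≈ -16.300)
V*(-100) = -163/10*(-100) = 1630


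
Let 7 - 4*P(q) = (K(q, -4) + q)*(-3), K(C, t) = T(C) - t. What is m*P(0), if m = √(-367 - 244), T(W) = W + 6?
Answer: 37*I*√611/4 ≈ 228.65*I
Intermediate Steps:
T(W) = 6 + W
K(C, t) = 6 + C - t (K(C, t) = (6 + C) - t = 6 + C - t)
P(q) = 37/4 + 3*q/2 (P(q) = 7/4 - ((6 + q - 1*(-4)) + q)*(-3)/4 = 7/4 - ((6 + q + 4) + q)*(-3)/4 = 7/4 - ((10 + q) + q)*(-3)/4 = 7/4 - (10 + 2*q)*(-3)/4 = 7/4 - (-30 - 6*q)/4 = 7/4 + (15/2 + 3*q/2) = 37/4 + 3*q/2)
m = I*√611 (m = √(-611) = I*√611 ≈ 24.718*I)
m*P(0) = (I*√611)*(37/4 + (3/2)*0) = (I*√611)*(37/4 + 0) = (I*√611)*(37/4) = 37*I*√611/4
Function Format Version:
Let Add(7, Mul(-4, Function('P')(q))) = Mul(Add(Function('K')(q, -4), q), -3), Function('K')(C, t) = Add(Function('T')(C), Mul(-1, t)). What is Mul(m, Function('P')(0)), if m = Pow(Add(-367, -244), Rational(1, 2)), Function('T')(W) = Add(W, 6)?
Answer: Mul(Rational(37, 4), I, Pow(611, Rational(1, 2))) ≈ Mul(228.65, I)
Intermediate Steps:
Function('T')(W) = Add(6, W)
Function('K')(C, t) = Add(6, C, Mul(-1, t)) (Function('K')(C, t) = Add(Add(6, C), Mul(-1, t)) = Add(6, C, Mul(-1, t)))
Function('P')(q) = Add(Rational(37, 4), Mul(Rational(3, 2), q)) (Function('P')(q) = Add(Rational(7, 4), Mul(Rational(-1, 4), Mul(Add(Add(6, q, Mul(-1, -4)), q), -3))) = Add(Rational(7, 4), Mul(Rational(-1, 4), Mul(Add(Add(6, q, 4), q), -3))) = Add(Rational(7, 4), Mul(Rational(-1, 4), Mul(Add(Add(10, q), q), -3))) = Add(Rational(7, 4), Mul(Rational(-1, 4), Mul(Add(10, Mul(2, q)), -3))) = Add(Rational(7, 4), Mul(Rational(-1, 4), Add(-30, Mul(-6, q)))) = Add(Rational(7, 4), Add(Rational(15, 2), Mul(Rational(3, 2), q))) = Add(Rational(37, 4), Mul(Rational(3, 2), q)))
m = Mul(I, Pow(611, Rational(1, 2))) (m = Pow(-611, Rational(1, 2)) = Mul(I, Pow(611, Rational(1, 2))) ≈ Mul(24.718, I))
Mul(m, Function('P')(0)) = Mul(Mul(I, Pow(611, Rational(1, 2))), Add(Rational(37, 4), Mul(Rational(3, 2), 0))) = Mul(Mul(I, Pow(611, Rational(1, 2))), Add(Rational(37, 4), 0)) = Mul(Mul(I, Pow(611, Rational(1, 2))), Rational(37, 4)) = Mul(Rational(37, 4), I, Pow(611, Rational(1, 2)))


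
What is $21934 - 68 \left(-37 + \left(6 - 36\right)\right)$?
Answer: $26490$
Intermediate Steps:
$21934 - 68 \left(-37 + \left(6 - 36\right)\right) = 21934 - 68 \left(-37 - 30\right) = 21934 - -4556 = 21934 + 4556 = 26490$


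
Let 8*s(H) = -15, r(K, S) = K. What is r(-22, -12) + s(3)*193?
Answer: -3071/8 ≈ -383.88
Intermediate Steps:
s(H) = -15/8 (s(H) = (1/8)*(-15) = -15/8)
r(-22, -12) + s(3)*193 = -22 - 15/8*193 = -22 - 2895/8 = -3071/8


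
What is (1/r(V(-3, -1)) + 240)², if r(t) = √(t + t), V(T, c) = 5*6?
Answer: (7200 + √15)²/900 ≈ 57662.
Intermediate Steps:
V(T, c) = 30
r(t) = √2*√t (r(t) = √(2*t) = √2*√t)
(1/r(V(-3, -1)) + 240)² = (1/(√2*√30) + 240)² = (1/(2*√15) + 240)² = (√15/30 + 240)² = (240 + √15/30)²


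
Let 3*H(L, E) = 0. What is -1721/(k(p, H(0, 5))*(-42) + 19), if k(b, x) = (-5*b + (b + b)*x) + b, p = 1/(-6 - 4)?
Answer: -8605/11 ≈ -782.27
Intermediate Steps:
H(L, E) = 0 (H(L, E) = (⅓)*0 = 0)
p = -⅒ (p = 1/(-10) = -⅒ ≈ -0.10000)
k(b, x) = -4*b + 2*b*x (k(b, x) = (-5*b + (2*b)*x) + b = (-5*b + 2*b*x) + b = -4*b + 2*b*x)
-1721/(k(p, H(0, 5))*(-42) + 19) = -1721/((2*(-⅒)*(-2 + 0))*(-42) + 19) = -1721/((2*(-⅒)*(-2))*(-42) + 19) = -1721/((⅖)*(-42) + 19) = -1721/(-84/5 + 19) = -1721/11/5 = -1721*5/11 = -8605/11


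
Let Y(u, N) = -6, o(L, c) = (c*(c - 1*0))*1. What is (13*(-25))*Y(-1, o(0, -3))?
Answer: 1950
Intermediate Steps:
o(L, c) = c² (o(L, c) = (c*(c + 0))*1 = (c*c)*1 = c²*1 = c²)
(13*(-25))*Y(-1, o(0, -3)) = (13*(-25))*(-6) = -325*(-6) = 1950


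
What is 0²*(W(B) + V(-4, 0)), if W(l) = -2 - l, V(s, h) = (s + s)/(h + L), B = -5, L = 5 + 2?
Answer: 0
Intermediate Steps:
L = 7
V(s, h) = 2*s/(7 + h) (V(s, h) = (s + s)/(h + 7) = (2*s)/(7 + h) = 2*s/(7 + h))
0²*(W(B) + V(-4, 0)) = 0²*((-2 - 1*(-5)) + 2*(-4)/(7 + 0)) = 0*((-2 + 5) + 2*(-4)/7) = 0*(3 + 2*(-4)*(⅐)) = 0*(3 - 8/7) = 0*(13/7) = 0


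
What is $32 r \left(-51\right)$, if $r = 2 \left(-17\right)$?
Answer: $55488$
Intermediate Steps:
$r = -34$
$32 r \left(-51\right) = 32 \left(-34\right) \left(-51\right) = \left(-1088\right) \left(-51\right) = 55488$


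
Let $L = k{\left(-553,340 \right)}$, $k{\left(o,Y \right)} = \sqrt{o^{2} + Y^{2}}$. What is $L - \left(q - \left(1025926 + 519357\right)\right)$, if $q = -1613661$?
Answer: $3158944 + \sqrt{421409} \approx 3.1596 \cdot 10^{6}$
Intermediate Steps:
$k{\left(o,Y \right)} = \sqrt{Y^{2} + o^{2}}$
$L = \sqrt{421409}$ ($L = \sqrt{340^{2} + \left(-553\right)^{2}} = \sqrt{115600 + 305809} = \sqrt{421409} \approx 649.16$)
$L - \left(q - \left(1025926 + 519357\right)\right) = \sqrt{421409} - \left(-1613661 - \left(1025926 + 519357\right)\right) = \sqrt{421409} - \left(-1613661 - 1545283\right) = \sqrt{421409} - -3158944 = \sqrt{421409} + 3158944 = 3158944 + \sqrt{421409}$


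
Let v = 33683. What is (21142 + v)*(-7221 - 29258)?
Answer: -1999961175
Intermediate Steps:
(21142 + v)*(-7221 - 29258) = (21142 + 33683)*(-7221 - 29258) = 54825*(-36479) = -1999961175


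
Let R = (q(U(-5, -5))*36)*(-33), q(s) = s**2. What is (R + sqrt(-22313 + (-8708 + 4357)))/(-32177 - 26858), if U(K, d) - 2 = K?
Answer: 10692/59035 - 2*I*sqrt(6666)/59035 ≈ 0.18111 - 0.002766*I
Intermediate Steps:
U(K, d) = 2 + K
R = -10692 (R = ((2 - 5)**2*36)*(-33) = ((-3)**2*36)*(-33) = (9*36)*(-33) = 324*(-33) = -10692)
(R + sqrt(-22313 + (-8708 + 4357)))/(-32177 - 26858) = (-10692 + sqrt(-22313 + (-8708 + 4357)))/(-32177 - 26858) = (-10692 + sqrt(-22313 - 4351))/(-59035) = (-10692 + sqrt(-26664))*(-1/59035) = (-10692 + 2*I*sqrt(6666))*(-1/59035) = 10692/59035 - 2*I*sqrt(6666)/59035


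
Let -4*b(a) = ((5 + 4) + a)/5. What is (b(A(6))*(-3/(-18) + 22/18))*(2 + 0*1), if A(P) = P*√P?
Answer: -5/4 - 5*√6/6 ≈ -3.2912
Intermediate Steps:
A(P) = P^(3/2)
b(a) = -9/20 - a/20 (b(a) = -((5 + 4) + a)/(4*5) = -(9 + a)/(4*5) = -(9/5 + a/5)/4 = -9/20 - a/20)
(b(A(6))*(-3/(-18) + 22/18))*(2 + 0*1) = ((-9/20 - 3*√6/10)*(-3/(-18) + 22/18))*(2 + 0*1) = ((-9/20 - 3*√6/10)*(-3*(-1/18) + 22*(1/18)))*(2 + 0) = ((-9/20 - 3*√6/10)*(⅙ + 11/9))*2 = ((-9/20 - 3*√6/10)*(25/18))*2 = (-5/8 - 5*√6/12)*2 = -5/4 - 5*√6/6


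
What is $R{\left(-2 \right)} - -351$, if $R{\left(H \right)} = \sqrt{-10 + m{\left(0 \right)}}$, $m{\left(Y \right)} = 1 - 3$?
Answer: $351 + 2 i \sqrt{3} \approx 351.0 + 3.4641 i$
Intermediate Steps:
$m{\left(Y \right)} = -2$ ($m{\left(Y \right)} = 1 - 3 = -2$)
$R{\left(H \right)} = 2 i \sqrt{3}$ ($R{\left(H \right)} = \sqrt{-10 - 2} = \sqrt{-12} = 2 i \sqrt{3}$)
$R{\left(-2 \right)} - -351 = 2 i \sqrt{3} - -351 = 2 i \sqrt{3} + 351 = 351 + 2 i \sqrt{3}$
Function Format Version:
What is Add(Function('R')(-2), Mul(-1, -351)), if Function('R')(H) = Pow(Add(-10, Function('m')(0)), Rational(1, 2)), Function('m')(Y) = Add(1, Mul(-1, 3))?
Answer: Add(351, Mul(2, I, Pow(3, Rational(1, 2)))) ≈ Add(351.00, Mul(3.4641, I))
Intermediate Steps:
Function('m')(Y) = -2 (Function('m')(Y) = Add(1, -3) = -2)
Function('R')(H) = Mul(2, I, Pow(3, Rational(1, 2))) (Function('R')(H) = Pow(Add(-10, -2), Rational(1, 2)) = Pow(-12, Rational(1, 2)) = Mul(2, I, Pow(3, Rational(1, 2))))
Add(Function('R')(-2), Mul(-1, -351)) = Add(Mul(2, I, Pow(3, Rational(1, 2))), Mul(-1, -351)) = Add(Mul(2, I, Pow(3, Rational(1, 2))), 351) = Add(351, Mul(2, I, Pow(3, Rational(1, 2))))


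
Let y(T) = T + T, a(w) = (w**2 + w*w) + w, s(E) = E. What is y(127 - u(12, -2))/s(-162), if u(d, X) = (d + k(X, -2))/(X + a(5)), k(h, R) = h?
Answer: -6721/4293 ≈ -1.5656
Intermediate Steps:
a(w) = w + 2*w**2 (a(w) = (w**2 + w**2) + w = 2*w**2 + w = w + 2*w**2)
u(d, X) = (X + d)/(55 + X) (u(d, X) = (d + X)/(X + 5*(1 + 2*5)) = (X + d)/(X + 5*(1 + 10)) = (X + d)/(X + 5*11) = (X + d)/(X + 55) = (X + d)/(55 + X))
y(T) = 2*T
y(127 - u(12, -2))/s(-162) = (2*(127 - (-2 + 12)/(55 - 2)))/(-162) = (2*(127 - 10/53))*(-1/162) = (2*(6721/53))*(-1/162) = (13442/53)*(-1/162) = -6721/4293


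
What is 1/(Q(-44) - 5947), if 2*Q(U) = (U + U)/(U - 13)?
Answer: -57/338935 ≈ -0.00016817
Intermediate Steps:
Q(U) = U/(-13 + U) (Q(U) = ((U + U)/(U - 13))/2 = ((2*U)/(-13 + U))/2 = (2*U/(-13 + U))/2 = U/(-13 + U))
1/(Q(-44) - 5947) = 1/(-44/(-13 - 44) - 5947) = 1/(-44/(-57) - 5947) = 1/(-44*(-1/57) - 5947) = 1/(44/57 - 5947) = 1/(-338935/57) = -57/338935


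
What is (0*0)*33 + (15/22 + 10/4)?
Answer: 35/11 ≈ 3.1818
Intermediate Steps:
(0*0)*33 + (15/22 + 10/4) = 0*33 + (15*(1/22) + 10*(¼)) = 0 + (15/22 + 5/2) = 0 + 35/11 = 35/11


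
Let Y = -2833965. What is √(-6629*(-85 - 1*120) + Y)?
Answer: 2*I*√368755 ≈ 1214.5*I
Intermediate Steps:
√(-6629*(-85 - 1*120) + Y) = √(-6629*(-85 - 1*120) - 2833965) = √(-6629*(-85 - 120) - 2833965) = √(-6629*(-205) - 2833965) = √(1358945 - 2833965) = √(-1475020) = 2*I*√368755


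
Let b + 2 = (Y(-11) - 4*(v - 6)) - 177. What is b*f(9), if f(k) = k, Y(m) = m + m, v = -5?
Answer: -1413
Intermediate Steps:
Y(m) = 2*m
b = -157 (b = -2 + ((2*(-11) - 4*(-5 - 6)) - 177) = -2 + ((-22 - 4*(-11)) - 177) = -2 + ((-22 + 44) - 177) = -2 + (22 - 177) = -2 - 155 = -157)
b*f(9) = -157*9 = -1413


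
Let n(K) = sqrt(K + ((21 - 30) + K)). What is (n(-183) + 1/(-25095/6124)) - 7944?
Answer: -199360804/25095 + 5*I*sqrt(15) ≈ -7944.2 + 19.365*I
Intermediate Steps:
n(K) = sqrt(-9 + 2*K) (n(K) = sqrt(K + (-9 + K)) = sqrt(-9 + 2*K))
(n(-183) + 1/(-25095/6124)) - 7944 = (sqrt(-9 + 2*(-183)) + 1/(-25095/6124)) - 7944 = (sqrt(-9 - 366) + 1/(-25095*1/6124)) - 7944 = (sqrt(-375) + 1/(-25095/6124)) - 7944 = (5*I*sqrt(15) - 6124/25095) - 7944 = (-6124/25095 + 5*I*sqrt(15)) - 7944 = -199360804/25095 + 5*I*sqrt(15)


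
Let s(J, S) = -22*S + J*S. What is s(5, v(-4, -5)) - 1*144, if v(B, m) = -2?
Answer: -110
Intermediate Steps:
s(5, v(-4, -5)) - 1*144 = -2*(-22 + 5) - 1*144 = -2*(-17) - 144 = 34 - 144 = -110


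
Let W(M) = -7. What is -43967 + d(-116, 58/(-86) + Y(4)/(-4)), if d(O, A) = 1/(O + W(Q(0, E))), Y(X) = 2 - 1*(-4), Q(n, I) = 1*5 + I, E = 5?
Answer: -5407942/123 ≈ -43967.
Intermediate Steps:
Q(n, I) = 5 + I
Y(X) = 6 (Y(X) = 2 + 4 = 6)
d(O, A) = 1/(-7 + O) (d(O, A) = 1/(O - 7) = 1/(-7 + O))
-43967 + d(-116, 58/(-86) + Y(4)/(-4)) = -43967 + 1/(-7 - 116) = -43967 + 1/(-123) = -43967 - 1/123 = -5407942/123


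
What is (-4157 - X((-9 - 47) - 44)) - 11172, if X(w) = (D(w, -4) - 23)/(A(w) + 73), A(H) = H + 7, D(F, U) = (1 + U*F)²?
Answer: -72901/10 ≈ -7290.1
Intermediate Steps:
D(F, U) = (1 + F*U)²
A(H) = 7 + H
X(w) = (-23 + (1 - 4*w)²)/(80 + w) (X(w) = ((1 + w*(-4))² - 23)/((7 + w) + 73) = ((1 - 4*w)² - 23)/(80 + w) = (-23 + (1 - 4*w)²)/(80 + w))
(-4157 - X((-9 - 47) - 44)) - 11172 = (-4157 - (-23 + (1 - 4*((-9 - 47) - 44))²)/(80 + ((-9 - 47) - 44))) - 11172 = (-4157 - (-23 + (1 - 4*(-56 - 44))²)/(80 + (-56 - 44))) - 11172 = (-4157 - (-23 + (1 - 4*(-100))²)/(80 - 100)) - 11172 = (-4157 - (-23 + (1 + 400)²)/(-20)) - 11172 = (-4157 - (-1)*(-23 + 401²)/20) - 11172 = (-4157 - (-1)*(-23 + 160801)/20) - 11172 = (-4157 - (-1)*160778/20) - 11172 = (-4157 - 1*(-80389/10)) - 11172 = (-4157 + 80389/10) - 11172 = 38819/10 - 11172 = -72901/10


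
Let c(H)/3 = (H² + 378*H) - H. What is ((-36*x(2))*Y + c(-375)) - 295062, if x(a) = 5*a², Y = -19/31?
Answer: -9202992/31 ≈ -2.9687e+5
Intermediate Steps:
Y = -19/31 (Y = -19*1/31 = -19/31 ≈ -0.61290)
c(H) = 3*H² + 1131*H (c(H) = 3*((H² + 378*H) - H) = 3*(H² + 377*H) = 3*H² + 1131*H)
((-36*x(2))*Y + c(-375)) - 295062 = (-180*2²*(-19/31) + 3*(-375)*(377 - 375)) - 295062 = (-180*4*(-19/31) + 3*(-375)*2) - 295062 = (-36*20*(-19/31) - 2250) - 295062 = (-720*(-19/31) - 2250) - 295062 = (13680/31 - 2250) - 295062 = -56070/31 - 295062 = -9202992/31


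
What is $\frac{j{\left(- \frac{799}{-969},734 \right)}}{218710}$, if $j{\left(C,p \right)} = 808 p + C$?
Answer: $\frac{33805151}{12466470} \approx 2.7117$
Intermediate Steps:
$j{\left(C,p \right)} = C + 808 p$
$\frac{j{\left(- \frac{799}{-969},734 \right)}}{218710} = \frac{- \frac{799}{-969} + 808 \cdot 734}{218710} = \left(\left(-799\right) \left(- \frac{1}{969}\right) + 593072\right) \frac{1}{218710} = \left(\frac{47}{57} + 593072\right) \frac{1}{218710} = \frac{33805151}{57} \cdot \frac{1}{218710} = \frac{33805151}{12466470}$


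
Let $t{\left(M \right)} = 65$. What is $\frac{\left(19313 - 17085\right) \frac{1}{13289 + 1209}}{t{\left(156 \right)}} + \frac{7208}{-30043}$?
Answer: $- \frac{258679506}{1088908535} \approx -0.23756$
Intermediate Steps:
$\frac{\left(19313 - 17085\right) \frac{1}{13289 + 1209}}{t{\left(156 \right)}} + \frac{7208}{-30043} = \frac{\left(19313 - 17085\right) \frac{1}{13289 + 1209}}{65} + \frac{7208}{-30043} = \frac{2228}{14498} \cdot \frac{1}{65} + 7208 \left(- \frac{1}{30043}\right) = 2228 \cdot \frac{1}{14498} \cdot \frac{1}{65} - \frac{7208}{30043} = \frac{1114}{7249} \cdot \frac{1}{65} - \frac{7208}{30043} = \frac{1114}{471185} - \frac{7208}{30043} = - \frac{258679506}{1088908535}$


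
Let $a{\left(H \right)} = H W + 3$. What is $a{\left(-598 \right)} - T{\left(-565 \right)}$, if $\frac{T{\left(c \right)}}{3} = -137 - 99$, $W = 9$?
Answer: $-4671$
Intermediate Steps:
$T{\left(c \right)} = -708$ ($T{\left(c \right)} = 3 \left(-137 - 99\right) = 3 \left(-236\right) = -708$)
$a{\left(H \right)} = 3 + 9 H$ ($a{\left(H \right)} = H 9 + 3 = 9 H + 3 = 3 + 9 H$)
$a{\left(-598 \right)} - T{\left(-565 \right)} = \left(3 + 9 \left(-598\right)\right) - -708 = \left(3 - 5382\right) + 708 = -5379 + 708 = -4671$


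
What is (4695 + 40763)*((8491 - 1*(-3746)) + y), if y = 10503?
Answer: 1033714920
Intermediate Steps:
(4695 + 40763)*((8491 - 1*(-3746)) + y) = (4695 + 40763)*((8491 - 1*(-3746)) + 10503) = 45458*((8491 + 3746) + 10503) = 45458*(12237 + 10503) = 45458*22740 = 1033714920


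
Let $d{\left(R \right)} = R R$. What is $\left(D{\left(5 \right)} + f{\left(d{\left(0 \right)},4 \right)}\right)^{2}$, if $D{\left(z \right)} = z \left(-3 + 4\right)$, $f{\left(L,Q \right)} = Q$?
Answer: $81$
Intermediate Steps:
$d{\left(R \right)} = R^{2}$
$D{\left(z \right)} = z$ ($D{\left(z \right)} = z 1 = z$)
$\left(D{\left(5 \right)} + f{\left(d{\left(0 \right)},4 \right)}\right)^{2} = \left(5 + 4\right)^{2} = 9^{2} = 81$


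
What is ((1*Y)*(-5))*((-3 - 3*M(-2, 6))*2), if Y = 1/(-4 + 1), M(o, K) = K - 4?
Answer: -30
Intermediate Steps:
M(o, K) = -4 + K
Y = -⅓ (Y = 1/(-3) = -⅓ ≈ -0.33333)
((1*Y)*(-5))*((-3 - 3*M(-2, 6))*2) = ((1*(-⅓))*(-5))*((-3 - 3*(-4 + 6))*2) = (-⅓*(-5))*((-3 - 3*2)*2) = 5*((-3 - 6)*2)/3 = 5*(-9*2)/3 = (5/3)*(-18) = -30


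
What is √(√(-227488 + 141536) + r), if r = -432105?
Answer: √(-432105 + 8*I*√1343) ≈ 0.223 + 657.35*I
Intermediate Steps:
√(√(-227488 + 141536) + r) = √(√(-227488 + 141536) - 432105) = √(√(-85952) - 432105) = √(8*I*√1343 - 432105) = √(-432105 + 8*I*√1343)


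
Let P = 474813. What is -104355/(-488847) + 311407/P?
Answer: 67259829448/77370303537 ≈ 0.86932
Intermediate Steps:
-104355/(-488847) + 311407/P = -104355/(-488847) + 311407/474813 = -104355*(-1/488847) + 311407*(1/474813) = 34785/162949 + 311407/474813 = 67259829448/77370303537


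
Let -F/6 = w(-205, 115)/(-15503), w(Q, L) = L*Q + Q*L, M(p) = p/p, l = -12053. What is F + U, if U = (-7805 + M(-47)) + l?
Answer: -308125971/15503 ≈ -19875.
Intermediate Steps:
M(p) = 1
w(Q, L) = 2*L*Q (w(Q, L) = L*Q + L*Q = 2*L*Q)
F = -282900/15503 (F = -6*2*115*(-205)/(-15503) = -(-282900)*(-1)/15503 = -6*47150/15503 = -282900/15503 ≈ -18.248)
U = -19857 (U = (-7805 + 1) - 12053 = -7804 - 12053 = -19857)
F + U = -282900/15503 - 19857 = -308125971/15503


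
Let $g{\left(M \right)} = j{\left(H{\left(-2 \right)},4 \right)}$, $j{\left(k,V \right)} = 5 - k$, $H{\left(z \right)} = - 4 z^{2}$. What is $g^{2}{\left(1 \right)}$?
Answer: $441$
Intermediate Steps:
$g{\left(M \right)} = 21$ ($g{\left(M \right)} = 5 - - 4 \left(-2\right)^{2} = 5 - \left(-4\right) 4 = 5 - -16 = 5 + 16 = 21$)
$g^{2}{\left(1 \right)} = 21^{2} = 441$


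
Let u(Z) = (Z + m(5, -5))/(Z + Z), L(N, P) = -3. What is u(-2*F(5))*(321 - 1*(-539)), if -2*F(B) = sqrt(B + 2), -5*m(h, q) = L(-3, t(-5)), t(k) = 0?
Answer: 430 + 258*sqrt(7)/7 ≈ 527.51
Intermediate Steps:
m(h, q) = 3/5 (m(h, q) = -1/5*(-3) = 3/5)
F(B) = -sqrt(2 + B)/2 (F(B) = -sqrt(B + 2)/2 = -sqrt(2 + B)/2)
u(Z) = (3/5 + Z)/(2*Z) (u(Z) = (Z + 3/5)/(Z + Z) = (3/5 + Z)/((2*Z)) = (3/5 + Z)*(1/(2*Z)) = (3/5 + Z)/(2*Z))
u(-2*F(5))*(321 - 1*(-539)) = ((3 + 5*(-(-1)*sqrt(2 + 5)))/(10*((-(-1)*sqrt(2 + 5)))))*(321 - 1*(-539)) = ((3 + 5*(-(-1)*sqrt(7)))/(10*((-(-1)*sqrt(7)))))*(321 + 539) = ((3 + 5*sqrt(7))/(10*(sqrt(7))))*860 = ((sqrt(7)/7)*(3 + 5*sqrt(7))/10)*860 = (sqrt(7)*(3 + 5*sqrt(7))/70)*860 = 86*sqrt(7)*(3 + 5*sqrt(7))/7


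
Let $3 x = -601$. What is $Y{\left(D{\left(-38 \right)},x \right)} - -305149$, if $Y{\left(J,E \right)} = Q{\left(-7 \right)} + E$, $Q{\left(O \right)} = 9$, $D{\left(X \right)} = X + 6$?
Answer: $\frac{914873}{3} \approx 3.0496 \cdot 10^{5}$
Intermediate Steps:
$x = - \frac{601}{3}$ ($x = \frac{1}{3} \left(-601\right) = - \frac{601}{3} \approx -200.33$)
$D{\left(X \right)} = 6 + X$
$Y{\left(J,E \right)} = 9 + E$
$Y{\left(D{\left(-38 \right)},x \right)} - -305149 = \left(9 - \frac{601}{3}\right) - -305149 = - \frac{574}{3} + 305149 = \frac{914873}{3}$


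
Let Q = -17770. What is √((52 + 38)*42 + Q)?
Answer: I*√13990 ≈ 118.28*I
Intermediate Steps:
√((52 + 38)*42 + Q) = √((52 + 38)*42 - 17770) = √(90*42 - 17770) = √(3780 - 17770) = √(-13990) = I*√13990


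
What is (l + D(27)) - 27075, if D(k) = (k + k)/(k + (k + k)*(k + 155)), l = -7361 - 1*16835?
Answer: -18713913/365 ≈ -51271.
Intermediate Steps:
l = -24196 (l = -7361 - 16835 = -24196)
D(k) = 2*k/(k + 2*k*(155 + k)) (D(k) = (2*k)/(k + (2*k)*(155 + k)) = (2*k)/(k + 2*k*(155 + k)) = 2*k/(k + 2*k*(155 + k)))
(l + D(27)) - 27075 = (-24196 + 2/(311 + 2*27)) - 27075 = (-24196 + 2/(311 + 54)) - 27075 = (-24196 + 2/365) - 27075 = -8831538/365 - 27075 = -18713913/365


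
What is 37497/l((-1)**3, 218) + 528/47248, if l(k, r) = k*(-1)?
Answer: 110728674/2953 ≈ 37497.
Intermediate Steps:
l(k, r) = -k
37497/l((-1)**3, 218) + 528/47248 = 37497/((-1*(-1)**3)) + 528/47248 = 37497/((-1*(-1))) + 528*(1/47248) = 37497/1 + 33/2953 = 37497*1 + 33/2953 = 37497 + 33/2953 = 110728674/2953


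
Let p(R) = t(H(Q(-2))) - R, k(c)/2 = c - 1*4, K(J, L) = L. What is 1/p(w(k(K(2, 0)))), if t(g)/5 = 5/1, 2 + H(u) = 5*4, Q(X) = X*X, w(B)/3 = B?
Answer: 1/49 ≈ 0.020408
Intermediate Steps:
k(c) = -8 + 2*c (k(c) = 2*(c - 1*4) = 2*(c - 4) = 2*(-4 + c) = -8 + 2*c)
w(B) = 3*B
Q(X) = X²
H(u) = 18 (H(u) = -2 + 5*4 = -2 + 20 = 18)
t(g) = 25 (t(g) = 5*(5/1) = 5*(5*1) = 5*5 = 25)
p(R) = 25 - R
1/p(w(k(K(2, 0)))) = 1/(25 - 3*(-8 + 2*0)) = 1/(25 - 3*(-8 + 0)) = 1/(25 - 3*(-8)) = 1/(25 - 1*(-24)) = 1/(25 + 24) = 1/49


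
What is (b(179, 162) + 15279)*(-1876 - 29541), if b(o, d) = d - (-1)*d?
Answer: -490199451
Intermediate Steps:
b(o, d) = 2*d (b(o, d) = d + d = 2*d)
(b(179, 162) + 15279)*(-1876 - 29541) = (2*162 + 15279)*(-1876 - 29541) = (324 + 15279)*(-31417) = 15603*(-31417) = -490199451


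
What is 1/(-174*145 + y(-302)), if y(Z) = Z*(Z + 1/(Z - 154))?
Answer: 228/15042223 ≈ 1.5157e-5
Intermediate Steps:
y(Z) = Z*(Z + 1/(-154 + Z))
1/(-174*145 + y(-302)) = 1/(-174*145 - 302*(1 + (-302)² - 154*(-302))/(-154 - 302)) = 1/(-25230 - 302*(1 + 91204 + 46508)/(-456)) = 1/(-25230 - 302*(-1/456)*137713) = 1/(-25230 + 20794663/228) = 1/(15042223/228) = 228/15042223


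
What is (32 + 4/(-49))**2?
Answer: 2446096/2401 ≈ 1018.8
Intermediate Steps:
(32 + 4/(-49))**2 = (32 + 4*(-1/49))**2 = (32 - 4/49)**2 = (1564/49)**2 = 2446096/2401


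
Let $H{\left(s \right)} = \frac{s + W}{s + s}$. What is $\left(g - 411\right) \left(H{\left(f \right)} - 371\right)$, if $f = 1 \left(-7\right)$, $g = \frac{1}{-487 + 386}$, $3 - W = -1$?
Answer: $\frac{107744396}{707} \approx 1.524 \cdot 10^{5}$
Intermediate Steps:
$W = 4$ ($W = 3 - -1 = 3 + 1 = 4$)
$g = - \frac{1}{101}$ ($g = \frac{1}{-101} = - \frac{1}{101} \approx -0.009901$)
$f = -7$
$H{\left(s \right)} = \frac{4 + s}{2 s}$ ($H{\left(s \right)} = \frac{s + 4}{s + s} = \frac{4 + s}{2 s}$)
$\left(g - 411\right) \left(H{\left(f \right)} - 371\right) = \left(- \frac{1}{101} - 411\right) \left(\frac{4 - 7}{2 \left(-7\right)} - 371\right) = - \frac{41512 \left(\frac{1}{2} \left(- \frac{1}{7}\right) \left(-3\right) - 371\right)}{101} = - \frac{41512 \left(\frac{3}{14} - 371\right)}{101} = \left(- \frac{41512}{101}\right) \left(- \frac{5191}{14}\right) = \frac{107744396}{707}$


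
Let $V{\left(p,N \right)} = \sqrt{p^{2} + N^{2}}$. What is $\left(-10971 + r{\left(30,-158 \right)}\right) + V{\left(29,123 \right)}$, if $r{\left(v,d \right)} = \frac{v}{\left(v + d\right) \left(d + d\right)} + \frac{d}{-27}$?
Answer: $- \frac{5987496811}{546048} + \sqrt{15970} \approx -10839.0$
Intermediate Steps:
$r{\left(v,d \right)} = - \frac{d}{27} + \frac{v}{2 d \left(d + v\right)}$ ($r{\left(v,d \right)} = \frac{v}{\left(d + v\right) 2 d} + d \left(- \frac{1}{27}\right) = \frac{v}{2 d \left(d + v\right)} - \frac{d}{27} = - \frac{d}{27} + \frac{v}{2 d \left(d + v\right)}$)
$V{\left(p,N \right)} = \sqrt{N^{2} + p^{2}}$
$\left(-10971 + r{\left(30,-158 \right)}\right) + V{\left(29,123 \right)} = \left(-10971 + \frac{\frac{1}{2} \cdot 30 - \frac{\left(-158\right)^{3}}{27} - \frac{10 \left(-158\right)^{2}}{9}}{\left(-158\right) \left(-158 + 30\right)}\right) + \sqrt{123^{2} + 29^{2}} = \left(-10971 - \frac{15 - - \frac{3944312}{27} - \frac{10}{9} \cdot 24964}{158 \left(-128\right)}\right) + \sqrt{15129 + 841} = \left(-10971 - - \frac{15 + \frac{3944312}{27} - \frac{249640}{9}}{20224}\right) + \sqrt{15970} = \left(-10971 - \left(- \frac{1}{20224}\right) \frac{3195797}{27}\right) + \sqrt{15970} = \left(-10971 + \frac{3195797}{546048}\right) + \sqrt{15970} = - \frac{5987496811}{546048} + \sqrt{15970}$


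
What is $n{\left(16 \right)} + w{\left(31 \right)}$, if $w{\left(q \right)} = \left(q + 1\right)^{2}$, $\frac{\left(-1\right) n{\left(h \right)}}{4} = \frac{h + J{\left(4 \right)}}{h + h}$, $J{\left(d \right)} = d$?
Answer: $\frac{2043}{2} \approx 1021.5$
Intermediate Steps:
$n{\left(h \right)} = - \frac{2 \left(4 + h\right)}{h}$ ($n{\left(h \right)} = - 4 \frac{h + 4}{h + h} = - 4 \frac{4 + h}{2 h} = - \frac{2 \left(4 + h\right)}{h}$)
$w{\left(q \right)} = \left(1 + q\right)^{2}$
$n{\left(16 \right)} + w{\left(31 \right)} = \left(-2 - \frac{8}{16}\right) + \left(1 + 31\right)^{2} = \left(-2 - \frac{1}{2}\right) + 32^{2} = \left(-2 - \frac{1}{2}\right) + 1024 = - \frac{5}{2} + 1024 = \frac{2043}{2}$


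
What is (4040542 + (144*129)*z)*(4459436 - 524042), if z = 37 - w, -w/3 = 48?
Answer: 29132926832412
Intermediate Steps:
w = -144 (w = -3*48 = -144)
z = 181 (z = 37 - 1*(-144) = 37 + 144 = 181)
(4040542 + (144*129)*z)*(4459436 - 524042) = (4040542 + (144*129)*181)*(4459436 - 524042) = (4040542 + 18576*181)*3935394 = (4040542 + 3362256)*3935394 = 7402798*3935394 = 29132926832412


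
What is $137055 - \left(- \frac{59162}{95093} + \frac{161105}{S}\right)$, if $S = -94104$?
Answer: $\frac{1226475601144573}{8948631672} \approx 1.3706 \cdot 10^{5}$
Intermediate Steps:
$137055 - \left(- \frac{59162}{95093} + \frac{161105}{S}\right) = 137055 - \left(- \frac{59162}{95093} + \frac{161105}{-94104}\right) = 137055 - \left(\left(-59162\right) \frac{1}{95093} + 161105 \left(- \frac{1}{94104}\right)\right) = 137055 - \left(- \frac{59162}{95093} - \frac{161105}{94104}\right) = 137055 - - \frac{20887338613}{8948631672} = 137055 + \frac{20887338613}{8948631672} = \frac{1226475601144573}{8948631672}$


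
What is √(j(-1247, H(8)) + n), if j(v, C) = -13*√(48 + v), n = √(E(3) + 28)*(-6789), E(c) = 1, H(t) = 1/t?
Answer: √(-6789*√29 - 13*I*√1199) ≈ 1.177 - 191.21*I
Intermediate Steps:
n = -6789*√29 (n = √(1 + 28)*(-6789) = √29*(-6789) = -6789*√29 ≈ -36560.)
√(j(-1247, H(8)) + n) = √(-13*√(48 - 1247) - 6789*√29) = √(-13*I*√1199 - 6789*√29) = √(-6789*√29 - 13*I*√1199)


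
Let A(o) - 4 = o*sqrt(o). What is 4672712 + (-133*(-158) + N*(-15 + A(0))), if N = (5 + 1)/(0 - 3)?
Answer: 4693748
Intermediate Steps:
A(o) = 4 + o**(3/2) (A(o) = 4 + o*sqrt(o) = 4 + o**(3/2))
N = -2 (N = 6/(-3) = 6*(-1/3) = -2)
4672712 + (-133*(-158) + N*(-15 + A(0))) = 4672712 + (-133*(-158) - 2*(-15 + (4 + 0**(3/2)))) = 4672712 + (21014 - 2*(-15 + (4 + 0))) = 4672712 + (21014 - 2*(-15 + 4)) = 4672712 + (21014 - 2*(-11)) = 4672712 + (21014 + 22) = 4672712 + 21036 = 4693748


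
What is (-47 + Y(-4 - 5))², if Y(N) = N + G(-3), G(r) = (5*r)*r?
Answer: 121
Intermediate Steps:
G(r) = 5*r²
Y(N) = 45 + N (Y(N) = N + 5*(-3)² = N + 5*9 = N + 45 = 45 + N)
(-47 + Y(-4 - 5))² = (-47 + (45 + (-4 - 5)))² = (-47 + (45 - 9))² = (-47 + 36)² = (-11)² = 121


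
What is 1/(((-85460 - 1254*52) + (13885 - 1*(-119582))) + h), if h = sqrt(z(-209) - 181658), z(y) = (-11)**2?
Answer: -17201/296055938 - I*sqrt(181537)/296055938 ≈ -5.8101e-5 - 1.4392e-6*I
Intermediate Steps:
z(y) = 121
h = I*sqrt(181537) (h = sqrt(121 - 181658) = sqrt(-181537) = I*sqrt(181537) ≈ 426.07*I)
1/(((-85460 - 1254*52) + (13885 - 1*(-119582))) + h) = 1/(((-85460 - 1254*52) + (13885 - 1*(-119582))) + I*sqrt(181537)) = 1/(((-85460 - 209*312) + (13885 + 119582)) + I*sqrt(181537)) = 1/(((-85460 - 65208) + 133467) + I*sqrt(181537)) = 1/((-150668 + 133467) + I*sqrt(181537)) = 1/(-17201 + I*sqrt(181537))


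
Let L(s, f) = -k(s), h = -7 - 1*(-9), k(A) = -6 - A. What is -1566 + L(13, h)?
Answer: -1547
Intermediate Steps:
h = 2 (h = -7 + 9 = 2)
L(s, f) = 6 + s (L(s, f) = -(-6 - s) = 6 + s)
-1566 + L(13, h) = -1566 + (6 + 13) = -1566 + 19 = -1547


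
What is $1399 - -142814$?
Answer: $144213$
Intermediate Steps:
$1399 - -142814 = 1399 + 142814 = 144213$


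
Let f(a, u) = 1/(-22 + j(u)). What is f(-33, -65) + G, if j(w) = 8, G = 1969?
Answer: 27565/14 ≈ 1968.9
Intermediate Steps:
f(a, u) = -1/14 (f(a, u) = 1/(-22 + 8) = 1/(-14) = -1/14)
f(-33, -65) + G = -1/14 + 1969 = 27565/14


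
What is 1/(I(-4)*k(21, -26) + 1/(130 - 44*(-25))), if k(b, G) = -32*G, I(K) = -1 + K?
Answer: -1230/5116799 ≈ -0.00024038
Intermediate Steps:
1/(I(-4)*k(21, -26) + 1/(130 - 44*(-25))) = 1/((-1 - 4)*(-32*(-26)) + 1/(130 - 44*(-25))) = 1/(-5*832 + 1/(130 + 1100)) = 1/(-4160 + 1/1230) = 1/(-5116799/1230) = -1230/5116799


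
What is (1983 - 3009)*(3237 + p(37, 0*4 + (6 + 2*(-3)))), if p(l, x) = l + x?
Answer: -3359124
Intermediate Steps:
(1983 - 3009)*(3237 + p(37, 0*4 + (6 + 2*(-3)))) = (1983 - 3009)*(3237 + (37 + (0*4 + (6 + 2*(-3))))) = -1026*(3237 + (37 + (0 + (6 - 6)))) = -1026*(3237 + (37 + (0 + 0))) = -1026*(3237 + (37 + 0)) = -1026*(3237 + 37) = -1026*3274 = -3359124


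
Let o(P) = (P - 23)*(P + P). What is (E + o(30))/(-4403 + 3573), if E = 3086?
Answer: -1753/415 ≈ -4.2241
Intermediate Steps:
o(P) = 2*P*(-23 + P) (o(P) = (-23 + P)*(2*P) = 2*P*(-23 + P))
(E + o(30))/(-4403 + 3573) = (3086 + 2*30*(-23 + 30))/(-4403 + 3573) = (3086 + 2*30*7)/(-830) = (3086 + 420)*(-1/830) = 3506*(-1/830) = -1753/415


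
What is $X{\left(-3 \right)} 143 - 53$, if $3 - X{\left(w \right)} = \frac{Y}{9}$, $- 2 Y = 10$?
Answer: $\frac{4099}{9} \approx 455.44$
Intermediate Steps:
$Y = -5$ ($Y = \left(- \frac{1}{2}\right) 10 = -5$)
$X{\left(w \right)} = \frac{32}{9}$ ($X{\left(w \right)} = 3 - - \frac{5}{9} = 3 + \frac{5}{9} = \frac{32}{9}$)
$X{\left(-3 \right)} 143 - 53 = \frac{32}{9} \cdot 143 - 53 = \frac{4576}{9} - 53 = \frac{4099}{9}$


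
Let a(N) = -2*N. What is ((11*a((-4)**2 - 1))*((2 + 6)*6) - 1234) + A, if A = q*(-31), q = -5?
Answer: -16919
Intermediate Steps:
A = 155 (A = -5*(-31) = 155)
((11*a((-4)**2 - 1))*((2 + 6)*6) - 1234) + A = ((11*(-2*((-4)**2 - 1)))*((2 + 6)*6) - 1234) + 155 = ((11*(-2*(16 - 1)))*(8*6) - 1234) + 155 = ((11*(-2*15))*48 - 1234) + 155 = ((11*(-30))*48 - 1234) + 155 = (-330*48 - 1234) + 155 = (-15840 - 1234) + 155 = -17074 + 155 = -16919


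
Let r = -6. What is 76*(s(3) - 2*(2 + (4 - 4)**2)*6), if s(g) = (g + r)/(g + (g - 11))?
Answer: -8892/5 ≈ -1778.4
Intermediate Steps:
s(g) = (-6 + g)/(-11 + 2*g) (s(g) = (g - 6)/(g + (g - 11)) = (-6 + g)/(g + (-11 + g)) = (-6 + g)/(-11 + 2*g))
76*(s(3) - 2*(2 + (4 - 4)**2)*6) = 76*((-6 + 3)/(-11 + 2*3) - 2*(2 + (4 - 4)**2)*6) = 76*(-3/(-11 + 6) - 2*(2 + 0**2)*6) = 76*(-3/(-5) - 2*(2 + 0)*6) = 76*(-1/5*(-3) - 2*2*6) = 76*(3/5 - 4*6) = 76*(3/5 - 24) = 76*(-117/5) = -8892/5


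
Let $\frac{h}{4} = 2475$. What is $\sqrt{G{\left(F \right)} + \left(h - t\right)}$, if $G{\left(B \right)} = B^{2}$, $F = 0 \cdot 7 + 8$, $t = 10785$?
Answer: $i \sqrt{821} \approx 28.653 i$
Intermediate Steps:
$h = 9900$ ($h = 4 \cdot 2475 = 9900$)
$F = 8$ ($F = 0 + 8 = 8$)
$\sqrt{G{\left(F \right)} + \left(h - t\right)} = \sqrt{8^{2} + \left(9900 - 10785\right)} = \sqrt{64 + \left(9900 - 10785\right)} = \sqrt{64 - 885} = \sqrt{-821} = i \sqrt{821}$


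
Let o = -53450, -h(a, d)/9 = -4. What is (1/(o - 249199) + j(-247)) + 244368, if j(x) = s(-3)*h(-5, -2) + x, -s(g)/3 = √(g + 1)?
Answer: 73882976528/302649 - 108*I*√2 ≈ 2.4412e+5 - 152.74*I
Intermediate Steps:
h(a, d) = 36 (h(a, d) = -9*(-4) = 36)
s(g) = -3*√(1 + g) (s(g) = -3*√(g + 1) = -3*√(1 + g))
j(x) = x - 108*I*√2 (j(x) = -3*√(1 - 3)*36 + x = -3*I*√2*36 + x = -108*I*√2 + x = x - 108*I*√2)
(1/(o - 249199) + j(-247)) + 244368 = (1/(-53450 - 249199) + (-247 - 108*I*√2)) + 244368 = (1/(-302649) + (-247 - 108*I*√2)) + 244368 = (-1/302649 + (-247 - 108*I*√2)) + 244368 = (-74754304/302649 - 108*I*√2) + 244368 = 73882976528/302649 - 108*I*√2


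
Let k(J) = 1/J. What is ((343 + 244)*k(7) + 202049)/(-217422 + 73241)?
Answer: -1414930/1009267 ≈ -1.4019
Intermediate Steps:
((343 + 244)*k(7) + 202049)/(-217422 + 73241) = ((343 + 244)/7 + 202049)/(-217422 + 73241) = (587*(1/7) + 202049)/(-144181) = (587/7 + 202049)*(-1/144181) = (1414930/7)*(-1/144181) = -1414930/1009267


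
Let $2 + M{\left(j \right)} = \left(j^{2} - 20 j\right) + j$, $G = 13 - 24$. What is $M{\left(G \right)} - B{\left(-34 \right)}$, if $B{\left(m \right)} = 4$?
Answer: $324$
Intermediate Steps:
$G = -11$ ($G = 13 - 24 = -11$)
$M{\left(j \right)} = -2 + j^{2} - 19 j$ ($M{\left(j \right)} = -2 + \left(\left(j^{2} - 20 j\right) + j\right) = -2 + \left(j^{2} - 19 j\right) = -2 + j^{2} - 19 j$)
$M{\left(G \right)} - B{\left(-34 \right)} = \left(-2 + \left(-11\right)^{2} - -209\right) - 4 = \left(-2 + 121 + 209\right) - 4 = 328 - 4 = 324$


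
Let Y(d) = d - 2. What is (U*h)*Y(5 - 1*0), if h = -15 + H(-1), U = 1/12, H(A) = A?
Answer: -4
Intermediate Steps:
Y(d) = -2 + d
U = 1/12 ≈ 0.083333
h = -16 (h = -15 - 1 = -16)
(U*h)*Y(5 - 1*0) = ((1/12)*(-16))*(-2 + (5 - 1*0)) = -4*(-2 + (5 + 0))/3 = -4*(-2 + 5)/3 = -4/3*3 = -4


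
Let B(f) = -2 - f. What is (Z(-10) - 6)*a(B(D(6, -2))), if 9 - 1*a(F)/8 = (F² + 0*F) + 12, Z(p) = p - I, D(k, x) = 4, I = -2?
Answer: 4368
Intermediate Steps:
Z(p) = 2 + p (Z(p) = p - 1*(-2) = p + 2 = 2 + p)
a(F) = -24 - 8*F² (a(F) = 72 - 8*((F² + 0*F) + 12) = 72 - 8*((F² + 0) + 12) = 72 - 8*(F² + 12) = 72 - 8*(12 + F²) = 72 + (-96 - 8*F²) = -24 - 8*F²)
(Z(-10) - 6)*a(B(D(6, -2))) = ((2 - 10) - 6)*(-24 - 8*(-2 - 1*4)²) = (-8 - 6)*(-24 - 8*(-2 - 4)²) = -14*(-24 - 8*(-6)²) = -14*(-24 - 8*36) = -14*(-24 - 288) = -14*(-312) = 4368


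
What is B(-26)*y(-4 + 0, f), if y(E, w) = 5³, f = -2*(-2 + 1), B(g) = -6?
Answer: -750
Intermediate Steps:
f = 2 (f = -2*(-1) = 2)
y(E, w) = 125
B(-26)*y(-4 + 0, f) = -6*125 = -750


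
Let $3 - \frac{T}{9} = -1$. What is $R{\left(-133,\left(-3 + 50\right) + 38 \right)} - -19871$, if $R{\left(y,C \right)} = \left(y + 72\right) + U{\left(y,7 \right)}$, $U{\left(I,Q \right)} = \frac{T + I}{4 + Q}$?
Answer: $\frac{217813}{11} \approx 19801.0$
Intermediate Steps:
$T = 36$ ($T = 27 - -9 = 27 + 9 = 36$)
$U{\left(I,Q \right)} = \frac{36 + I}{4 + Q}$
$R{\left(y,C \right)} = \frac{828}{11} + \frac{12 y}{11}$ ($R{\left(y,C \right)} = \left(y + 72\right) + \frac{36 + y}{4 + 7} = \left(72 + y\right) + \frac{36 + y}{11} = \left(72 + y\right) + \left(\frac{36}{11} + \frac{y}{11}\right) = \frac{828}{11} + \frac{12 y}{11}$)
$R{\left(-133,\left(-3 + 50\right) + 38 \right)} - -19871 = \left(\frac{828}{11} + \frac{12}{11} \left(-133\right)\right) - -19871 = \left(\frac{828}{11} - \frac{1596}{11}\right) + 19871 = - \frac{768}{11} + 19871 = \frac{217813}{11}$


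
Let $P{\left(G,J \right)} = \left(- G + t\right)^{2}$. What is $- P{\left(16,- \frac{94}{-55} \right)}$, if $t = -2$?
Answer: $-324$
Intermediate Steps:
$P{\left(G,J \right)} = \left(-2 - G\right)^{2}$ ($P{\left(G,J \right)} = \left(- G - 2\right)^{2} = \left(-2 - G\right)^{2}$)
$- P{\left(16,- \frac{94}{-55} \right)} = - \left(2 + 16\right)^{2} = - 18^{2} = \left(-1\right) 324 = -324$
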